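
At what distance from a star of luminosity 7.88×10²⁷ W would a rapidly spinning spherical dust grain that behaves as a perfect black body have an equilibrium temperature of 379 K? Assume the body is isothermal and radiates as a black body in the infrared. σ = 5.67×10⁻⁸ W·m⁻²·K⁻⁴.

For an isothermal black-emitting sphere, (1−a)S·πr² = σ·4πr²·T⁴ ⇒ S = 4σT⁴/(1−a).
S = 4·5.67×10⁻⁸·(379)⁴/1.00 = 4680 W/m².
Flux falls as S = L/(4πd²), so d = √(L/(4πS)) = √(7.88×10²⁷/(4π·4680)).

d ≈ 3.66×10¹¹ m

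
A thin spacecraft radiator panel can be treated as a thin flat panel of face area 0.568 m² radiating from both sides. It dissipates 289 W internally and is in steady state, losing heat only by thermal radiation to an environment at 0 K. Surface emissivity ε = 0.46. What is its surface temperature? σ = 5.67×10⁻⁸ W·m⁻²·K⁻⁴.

T ≈ 314 K

Steady state: internal power = radiated power, P = εσA T⁴.
Radiating area A = 2·0.568 = 1.136 m².
T⁴ = P/(εσA) = 289/(0.46·5.67×10⁻⁸·1.136) = 9.754×10⁹ K⁴.
T = (9.754×10⁹)^(1/4).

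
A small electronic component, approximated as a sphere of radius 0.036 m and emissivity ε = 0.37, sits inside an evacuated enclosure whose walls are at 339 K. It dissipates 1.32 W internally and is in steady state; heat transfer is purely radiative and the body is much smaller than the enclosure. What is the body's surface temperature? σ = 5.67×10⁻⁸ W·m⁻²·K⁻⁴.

T ≈ 361 K

For a small grey body in a large enclosure, net radiated power = εσA(T⁴ − T_w⁴).
Steady state: P = εσA(T⁴ − T_w⁴) with A = 4πr² = 0.01629 m².
T⁴ = P/(εσA) + T_w⁴ = 1.32/(0.37·5.67×10⁻⁸·0.01629) + (339)⁴
    = 3.863×10⁹ + 1.321×10¹⁰ = 1.707×10¹⁰ K⁴.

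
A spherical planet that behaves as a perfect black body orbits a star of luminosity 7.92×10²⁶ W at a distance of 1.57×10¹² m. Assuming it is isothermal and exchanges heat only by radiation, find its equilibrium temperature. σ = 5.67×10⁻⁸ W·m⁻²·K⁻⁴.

T ≈ 103 K

First find the stellar flux at distance d: S = L/(4πd²) = 7.92×10²⁶/(4π·(1.57×10¹²)²) = 25.57 W/m².
For an isothermal sphere, absorbed (1−a)S·πr² = emitted σ·4πr²·T⁴, so T⁴ = (1−a)S/(4σ).
T⁴ = 1.00·25.57/(4·5.67×10⁻⁸) = 1.127×10⁸ K⁴.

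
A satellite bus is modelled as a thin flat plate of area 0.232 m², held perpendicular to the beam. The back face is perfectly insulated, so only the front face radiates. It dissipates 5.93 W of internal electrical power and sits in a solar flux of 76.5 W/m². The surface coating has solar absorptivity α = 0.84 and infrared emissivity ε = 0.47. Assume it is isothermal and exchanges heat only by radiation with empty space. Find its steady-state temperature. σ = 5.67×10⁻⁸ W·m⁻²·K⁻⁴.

At steady state, absorbed solar power + internal power = radiated power.
Absorbed: α·S·A_cross = 0.84·76.5·0.2320 = 14.91 W (cross-section A).
Total input = 14.91 + 5.93 = 20.84 W.
Radiated: εσ·A_surf·T⁴ with A_surf = A = 0.2320 m².
T⁴ = 20.84/(0.47·5.67×10⁻⁸·0.2320) = 3.370×10⁹ K⁴.

T ≈ 241 K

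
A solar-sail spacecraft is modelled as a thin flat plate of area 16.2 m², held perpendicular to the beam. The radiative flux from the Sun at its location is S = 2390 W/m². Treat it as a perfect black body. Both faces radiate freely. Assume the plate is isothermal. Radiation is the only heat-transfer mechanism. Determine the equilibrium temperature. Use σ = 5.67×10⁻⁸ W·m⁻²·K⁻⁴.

At equilibrium, absorbed power = emitted power.
Absorbing cross-section = A = 16.20 m²; emitting surface = 2A = 32.40 m² (ratio 2).
S·A_cross = εσ·A_surf·T⁴  ⇒  T⁴ = S/(2σ).
T⁴ = 1.00·2390/(2·5.67×10⁻⁸) = 2.108×10¹⁰ K⁴.
T = (2.108×10¹⁰)^(1/4).

T ≈ 381 K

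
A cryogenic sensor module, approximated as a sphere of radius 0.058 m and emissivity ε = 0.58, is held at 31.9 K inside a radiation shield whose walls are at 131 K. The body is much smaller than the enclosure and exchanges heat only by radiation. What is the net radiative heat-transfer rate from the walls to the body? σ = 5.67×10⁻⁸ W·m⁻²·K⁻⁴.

For a small grey body in a large enclosure: P_net = εσA(T_body⁴ − T_wall⁴).
A = 4πr² = 0.04227 m²; T_body⁴ − T_wall⁴ = 1.036×10⁶ − 2.945×10⁸ = -2.935×10⁸ K⁴.
|P_net| = 0.58·5.67×10⁻⁸·0.04227·2.935×10⁸.

P_net ≈ 0.408 W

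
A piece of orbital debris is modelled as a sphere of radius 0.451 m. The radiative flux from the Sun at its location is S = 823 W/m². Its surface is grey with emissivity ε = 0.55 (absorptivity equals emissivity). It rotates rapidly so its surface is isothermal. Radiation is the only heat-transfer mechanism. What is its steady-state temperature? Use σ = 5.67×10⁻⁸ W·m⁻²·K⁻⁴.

T ≈ 245 K

At equilibrium, absorbed power = emitted power.
Absorbing cross-section = πr² = 0.6390 m²; emitting surface = 4πr² = 2.556 m² (ratio 4).
εS·A_cross = εσ·A_surf·T⁴  ⇒  T⁴ = S/(4σ)   (ε cancels).
T⁴ = 823/(4·5.67×10⁻⁸) = 3.629×10⁹ K⁴.
T = (3.629×10⁹)^(1/4).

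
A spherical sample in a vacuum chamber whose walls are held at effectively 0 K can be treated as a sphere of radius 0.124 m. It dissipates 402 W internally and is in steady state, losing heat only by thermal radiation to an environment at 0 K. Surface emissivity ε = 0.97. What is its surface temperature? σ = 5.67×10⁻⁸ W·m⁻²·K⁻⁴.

Steady state: internal power = radiated power, P = εσA T⁴.
Radiating area A = 4πr² = 0.1932 m².
T⁴ = P/(εσA) = 402/(0.97·5.67×10⁻⁸·0.1932) = 3.783×10¹⁰ K⁴.
T = (3.783×10¹⁰)^(1/4).

T ≈ 441 K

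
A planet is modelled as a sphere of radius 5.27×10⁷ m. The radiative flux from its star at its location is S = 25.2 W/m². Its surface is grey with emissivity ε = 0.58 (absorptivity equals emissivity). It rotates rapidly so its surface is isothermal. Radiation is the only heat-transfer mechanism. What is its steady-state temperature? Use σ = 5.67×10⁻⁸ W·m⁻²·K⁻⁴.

T ≈ 103 K

At equilibrium, absorbed power = emitted power.
Absorbing cross-section = πr² = 8.725×10¹⁵ m²; emitting surface = 4πr² = 3.490×10¹⁶ m² (ratio 4).
εS·A_cross = εσ·A_surf·T⁴  ⇒  T⁴ = S/(4σ)   (ε cancels).
T⁴ = 25.2/(4·5.67×10⁻⁸) = 1.111×10⁸ K⁴.
T = (1.111×10⁸)^(1/4).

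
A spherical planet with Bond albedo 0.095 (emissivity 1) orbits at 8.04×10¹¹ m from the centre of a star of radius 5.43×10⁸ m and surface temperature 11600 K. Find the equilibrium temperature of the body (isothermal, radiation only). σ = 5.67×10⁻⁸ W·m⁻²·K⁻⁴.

The star's surface emits σT_*⁴; at distance d the flux is S = σT_*⁴(R_*/d)².
S = 5.67×10⁻⁸·(11600)⁴·(5.43×10⁸/8.04×10¹¹)² = 468.3 W/m².
For an isothermal sphere T⁴ = (1−a)S/(4σ) = 1.869×10⁹ K⁴.

T ≈ 208 K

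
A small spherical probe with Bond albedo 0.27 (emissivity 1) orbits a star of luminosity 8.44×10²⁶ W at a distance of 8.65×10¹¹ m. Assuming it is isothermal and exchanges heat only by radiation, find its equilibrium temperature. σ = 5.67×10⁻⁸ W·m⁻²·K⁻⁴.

T ≈ 130 K

First find the stellar flux at distance d: S = L/(4πd²) = 8.44×10²⁶/(4π·(8.65×10¹¹)²) = 89.76 W/m².
For an isothermal sphere, absorbed (1−a)S·πr² = emitted σ·4πr²·T⁴, so T⁴ = (1−a)S/(4σ).
T⁴ = 0.730·89.76/(4·5.67×10⁻⁸) = 2.889×10⁸ K⁴.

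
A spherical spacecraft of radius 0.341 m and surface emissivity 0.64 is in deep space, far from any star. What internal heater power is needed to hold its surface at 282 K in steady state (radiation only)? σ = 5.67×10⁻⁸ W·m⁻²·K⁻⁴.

P ≈ 335 W

P = εσ·4πr²·T⁴.
4πr² = 1.461 m²; T⁴ = 6.324×10⁹ K⁴.
P = 0.64·5.67×10⁻⁸·1.461·6.324×10⁹.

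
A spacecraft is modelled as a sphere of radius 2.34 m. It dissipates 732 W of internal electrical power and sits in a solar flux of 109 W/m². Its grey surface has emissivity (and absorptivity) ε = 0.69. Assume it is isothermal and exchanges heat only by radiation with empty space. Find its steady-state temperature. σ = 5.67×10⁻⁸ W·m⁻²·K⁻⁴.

T ≈ 166 K

At steady state, absorbed solar power + internal power = radiated power.
Absorbed: α·S·A_cross = 0.69·109·17.20 = 1294 W (cross-section πr²).
Total input = 1294 + 732 = 2026 W.
Radiated: εσ·A_surf·T⁴ with A_surf = 4πr² = 68.81 m².
T⁴ = 2026/(0.69·5.67×10⁻⁸·68.81) = 7.525×10⁸ K⁴.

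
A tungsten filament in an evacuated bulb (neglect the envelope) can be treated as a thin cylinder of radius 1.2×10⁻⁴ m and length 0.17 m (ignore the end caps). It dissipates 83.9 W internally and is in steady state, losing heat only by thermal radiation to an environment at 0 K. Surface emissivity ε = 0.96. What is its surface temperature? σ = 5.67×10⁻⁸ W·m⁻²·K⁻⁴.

Steady state: internal power = radiated power, P = εσA T⁴.
Radiating area A = 2πrL = 1.282×10⁻⁴ m².
T⁴ = P/(εσA) = 83.9/(0.96·5.67×10⁻⁸·1.282×10⁻⁴) = 1.203×10¹³ K⁴.
T = (1.203×10¹³)^(1/4).

T ≈ 1860 K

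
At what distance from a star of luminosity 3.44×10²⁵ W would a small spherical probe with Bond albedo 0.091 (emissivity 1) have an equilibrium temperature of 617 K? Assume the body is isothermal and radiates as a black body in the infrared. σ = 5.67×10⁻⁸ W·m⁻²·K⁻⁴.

d ≈ 8.70×10⁹ m

For an isothermal black-emitting sphere, (1−a)S·πr² = σ·4πr²·T⁴ ⇒ S = 4σT⁴/(1−a).
S = 4·5.67×10⁻⁸·(617)⁴/0.909 = 36160 W/m².
Flux falls as S = L/(4πd²), so d = √(L/(4πS)) = √(3.44×10²⁵/(4π·36160)).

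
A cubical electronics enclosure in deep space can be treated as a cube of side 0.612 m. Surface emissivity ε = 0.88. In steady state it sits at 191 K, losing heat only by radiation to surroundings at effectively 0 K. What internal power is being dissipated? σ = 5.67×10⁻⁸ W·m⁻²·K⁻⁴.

Steady state: P = εσA T⁴.
A = 6L² = 2.247 m²; T⁴ = (191)⁴ = 1.331×10⁹ K⁴.
P = 0.88 × 5.67×10⁻⁸ × 2.247 × 1.331×10⁹.

P ≈ 149 W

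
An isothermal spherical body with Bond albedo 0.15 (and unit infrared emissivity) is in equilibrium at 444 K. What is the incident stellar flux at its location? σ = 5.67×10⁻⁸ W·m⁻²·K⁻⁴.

S ≈ 10400 W/m²

(1−a)S·πr² = σ·4πr²·T⁴ ⇒ S = 4σT⁴/(1−a).
S = 4·5.67×10⁻⁸·3.886×10¹⁰/0.850.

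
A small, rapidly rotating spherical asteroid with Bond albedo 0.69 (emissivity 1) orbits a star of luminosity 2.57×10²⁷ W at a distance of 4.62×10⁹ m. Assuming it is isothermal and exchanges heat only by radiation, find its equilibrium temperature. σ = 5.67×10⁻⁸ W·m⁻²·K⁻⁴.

T ≈ 1900 K

First find the stellar flux at distance d: S = L/(4πd²) = 2.57×10²⁷/(4π·(4.62×10⁹)²) = 9.582×10⁶ W/m².
For an isothermal sphere, absorbed (1−a)S·πr² = emitted σ·4πr²·T⁴, so T⁴ = (1−a)S/(4σ).
T⁴ = 0.310·9.582×10⁶/(4·5.67×10⁻⁸) = 1.310×10¹³ K⁴.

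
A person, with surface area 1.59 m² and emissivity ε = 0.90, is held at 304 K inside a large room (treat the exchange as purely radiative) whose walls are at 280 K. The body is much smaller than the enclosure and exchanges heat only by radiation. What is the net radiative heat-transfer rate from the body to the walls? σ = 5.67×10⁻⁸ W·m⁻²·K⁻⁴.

For a small grey body in a large enclosure: P_net = εσA(T_body⁴ − T_wall⁴).
A = 1.59 m²; T_body⁴ − T_wall⁴ = 8.541×10⁹ − 6.147×10⁹ = 2.394×10⁹ K⁴.
|P_net| = 0.90·5.67×10⁻⁸·1.590·2.394×10⁹.

P_net ≈ 194 W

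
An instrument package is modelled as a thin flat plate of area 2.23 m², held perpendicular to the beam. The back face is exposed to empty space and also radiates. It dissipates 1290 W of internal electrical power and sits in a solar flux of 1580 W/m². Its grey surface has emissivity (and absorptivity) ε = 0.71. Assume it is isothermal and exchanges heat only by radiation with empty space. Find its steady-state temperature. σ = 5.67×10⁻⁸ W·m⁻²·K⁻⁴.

At steady state, absorbed solar power + internal power = radiated power.
Absorbed: α·S·A_cross = 0.71·1580·2.230 = 2502 W (cross-section A).
Total input = 2502 + 1290 = 3792 W.
Radiated: εσ·A_surf·T⁴ with A_surf = 2A = 4.460 m².
T⁴ = 3792/(0.71·5.67×10⁻⁸·4.460) = 2.112×10¹⁰ K⁴.

T ≈ 381 K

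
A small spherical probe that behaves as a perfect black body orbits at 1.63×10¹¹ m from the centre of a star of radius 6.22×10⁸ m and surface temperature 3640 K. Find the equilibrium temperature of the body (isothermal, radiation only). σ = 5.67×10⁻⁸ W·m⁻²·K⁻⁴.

T ≈ 159 K

The star's surface emits σT_*⁴; at distance d the flux is S = σT_*⁴(R_*/d)².
S = 5.67×10⁻⁸·(3640)⁴·(6.22×10⁸/1.63×10¹¹)² = 144.9 W/m².
For an isothermal sphere T⁴ = (1−a)S/(4σ) = 6.391×10⁸ K⁴.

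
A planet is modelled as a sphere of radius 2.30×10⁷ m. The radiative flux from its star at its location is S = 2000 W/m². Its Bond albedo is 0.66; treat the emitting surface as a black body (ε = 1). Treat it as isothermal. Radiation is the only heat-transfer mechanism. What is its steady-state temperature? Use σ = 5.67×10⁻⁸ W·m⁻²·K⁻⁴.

T ≈ 234 K

At equilibrium, absorbed power = emitted power.
Absorbing cross-section = πr² = 1.662×10¹⁵ m²; emitting surface = 4πr² = 6.648×10¹⁵ m² (ratio 4).
(1−a)S·A_cross = εσ·A_surf·T⁴  ⇒  T⁴ = (1−a)S/(4σ).
T⁴ = 0.340·2000/(4·5.67×10⁻⁸) = 2.998×10⁹ K⁴.
T = (2.998×10⁹)^(1/4).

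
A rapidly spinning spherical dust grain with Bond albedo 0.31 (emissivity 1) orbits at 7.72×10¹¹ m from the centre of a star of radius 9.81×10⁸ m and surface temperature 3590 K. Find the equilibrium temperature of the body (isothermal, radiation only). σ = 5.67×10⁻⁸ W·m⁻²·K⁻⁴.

T ≈ 82.5 K

The star's surface emits σT_*⁴; at distance d the flux is S = σT_*⁴(R_*/d)².
S = 5.67×10⁻⁸·(3590)⁴·(9.81×10⁸/7.72×10¹¹)² = 15.21 W/m².
For an isothermal sphere T⁴ = (1−a)S/(4σ) = 4.627×10⁷ K⁴.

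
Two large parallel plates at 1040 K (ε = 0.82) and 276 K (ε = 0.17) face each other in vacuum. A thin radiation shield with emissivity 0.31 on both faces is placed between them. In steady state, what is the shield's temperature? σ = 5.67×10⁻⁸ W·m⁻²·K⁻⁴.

T_s ≈ 952 K

In steady state the net flux on the hot side equals that on the cold side.
σ(T₁⁴−T_s⁴)/D₁ = σ(T_s⁴−T₂⁴)/D₂, with D₁ = 1/ε₁+1/ε_s−1 = 3.445, D₂ = 1/ε_s+1/ε₂−1 = 8.108.
Solve for T_s⁴: T_s⁴ = (D₂·T₁⁴ + D₁·T₂⁴)/(D₁+D₂) = 8.227×10¹¹ K⁴.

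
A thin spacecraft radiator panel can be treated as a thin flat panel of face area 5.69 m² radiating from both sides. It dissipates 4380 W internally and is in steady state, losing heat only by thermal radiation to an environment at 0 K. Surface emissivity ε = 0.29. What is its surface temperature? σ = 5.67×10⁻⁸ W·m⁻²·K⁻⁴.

T ≈ 391 K

Steady state: internal power = radiated power, P = εσA T⁴.
Radiating area A = 2·5.69 = 11.38 m².
T⁴ = P/(εσA) = 4380/(0.29·5.67×10⁻⁸·11.38) = 2.341×10¹⁰ K⁴.
T = (2.341×10¹⁰)^(1/4).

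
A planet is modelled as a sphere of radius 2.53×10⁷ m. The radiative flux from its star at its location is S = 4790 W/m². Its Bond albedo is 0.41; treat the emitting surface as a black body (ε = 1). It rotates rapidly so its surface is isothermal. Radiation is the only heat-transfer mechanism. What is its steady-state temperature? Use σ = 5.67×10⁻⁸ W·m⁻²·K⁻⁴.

T ≈ 334 K

At equilibrium, absorbed power = emitted power.
Absorbing cross-section = πr² = 2.011×10¹⁵ m²; emitting surface = 4πr² = 8.044×10¹⁵ m² (ratio 4).
(1−a)S·A_cross = εσ·A_surf·T⁴  ⇒  T⁴ = (1−a)S/(4σ).
T⁴ = 0.590·4790/(4·5.67×10⁻⁸) = 1.246×10¹⁰ K⁴.
T = (1.246×10¹⁰)^(1/4).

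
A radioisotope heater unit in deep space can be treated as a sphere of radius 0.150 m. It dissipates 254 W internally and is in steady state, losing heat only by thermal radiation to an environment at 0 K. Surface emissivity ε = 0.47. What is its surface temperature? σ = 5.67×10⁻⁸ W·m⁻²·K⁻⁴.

Steady state: internal power = radiated power, P = εσA T⁴.
Radiating area A = 4πr² = 0.2827 m².
T⁴ = P/(εσA) = 254/(0.47·5.67×10⁻⁸·0.2827) = 3.371×10¹⁰ K⁴.
T = (3.371×10¹⁰)^(1/4).

T ≈ 428 K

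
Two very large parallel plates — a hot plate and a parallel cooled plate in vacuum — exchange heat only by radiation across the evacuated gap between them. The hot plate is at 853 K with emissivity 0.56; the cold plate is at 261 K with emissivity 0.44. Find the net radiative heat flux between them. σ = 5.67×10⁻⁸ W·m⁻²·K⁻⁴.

For two infinite grey parallel plates, q = σ(T₁⁴ − T₂⁴)/(1/ε₁ + 1/ε₂ − 1).
T₁⁴ − T₂⁴ = 5.294×10¹¹ − 4.640×10⁹ = 5.248×10¹¹ K⁴.
1/ε₁ + 1/ε₂ − 1 = 1.786 + 2.273 − 1 = 3.058.
q = 5.67×10⁻⁸ × 5.248×10¹¹ / 3.058.

q ≈ 9730 W/m²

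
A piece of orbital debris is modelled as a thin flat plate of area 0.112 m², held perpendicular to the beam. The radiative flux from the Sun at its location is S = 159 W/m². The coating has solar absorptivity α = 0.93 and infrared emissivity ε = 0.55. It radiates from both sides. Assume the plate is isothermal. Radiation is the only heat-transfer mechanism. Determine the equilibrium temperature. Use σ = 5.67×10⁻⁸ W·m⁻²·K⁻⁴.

T ≈ 221 K

At equilibrium, absorbed power = emitted power.
Absorbing cross-section = A = 0.1120 m²; emitting surface = 2A = 0.2240 m² (ratio 2).
αS·A_cross = εσ·A_surf·T⁴  ⇒  T⁴ = αS/(ε·2σ).
T⁴ = 0.930·159/(0.55·2·5.67×10⁻⁸) = 2.371×10⁹ K⁴.
T = (2.371×10⁹)^(1/4).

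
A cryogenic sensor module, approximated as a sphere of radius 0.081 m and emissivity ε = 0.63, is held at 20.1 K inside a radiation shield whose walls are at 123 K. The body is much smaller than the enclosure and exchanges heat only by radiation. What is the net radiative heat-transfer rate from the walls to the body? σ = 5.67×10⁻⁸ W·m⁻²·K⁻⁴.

P_net ≈ 0.674 W

For a small grey body in a large enclosure: P_net = εσA(T_body⁴ − T_wall⁴).
A = 4πr² = 0.08245 m²; T_body⁴ − T_wall⁴ = 1.632×10⁵ − 2.289×10⁸ = -2.287×10⁸ K⁴.
|P_net| = 0.63·5.67×10⁻⁸·0.08245·2.287×10⁸.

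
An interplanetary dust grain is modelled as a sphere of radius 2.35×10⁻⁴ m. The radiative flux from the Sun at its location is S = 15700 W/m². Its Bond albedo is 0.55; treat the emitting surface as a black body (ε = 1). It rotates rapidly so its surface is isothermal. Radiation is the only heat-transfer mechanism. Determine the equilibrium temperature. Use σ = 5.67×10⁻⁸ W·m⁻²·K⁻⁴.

T ≈ 420 K

At equilibrium, absorbed power = emitted power.
Absorbing cross-section = πr² = 1.735×10⁻⁷ m²; emitting surface = 4πr² = 6.940×10⁻⁷ m² (ratio 4).
(1−a)S·A_cross = εσ·A_surf·T⁴  ⇒  T⁴ = (1−a)S/(4σ).
T⁴ = 0.450·15700/(4·5.67×10⁻⁸) = 3.115×10¹⁰ K⁴.
T = (3.115×10¹⁰)^(1/4).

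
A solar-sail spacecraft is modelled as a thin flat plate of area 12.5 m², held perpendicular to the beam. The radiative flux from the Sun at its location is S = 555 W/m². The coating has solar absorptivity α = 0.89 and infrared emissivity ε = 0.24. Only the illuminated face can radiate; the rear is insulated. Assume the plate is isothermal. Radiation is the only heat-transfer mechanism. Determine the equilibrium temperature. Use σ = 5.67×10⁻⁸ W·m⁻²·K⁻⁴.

T ≈ 436 K

At equilibrium, absorbed power = emitted power.
Absorbing cross-section = A = 12.50 m²; emitting surface = A = 12.50 m² (ratio 1).
αS·A_cross = εσ·A_surf·T⁴  ⇒  T⁴ = αS/(ε·1σ).
T⁴ = 0.890·555/(0.24·1·5.67×10⁻⁸) = 3.630×10¹⁰ K⁴.
T = (3.630×10¹⁰)^(1/4).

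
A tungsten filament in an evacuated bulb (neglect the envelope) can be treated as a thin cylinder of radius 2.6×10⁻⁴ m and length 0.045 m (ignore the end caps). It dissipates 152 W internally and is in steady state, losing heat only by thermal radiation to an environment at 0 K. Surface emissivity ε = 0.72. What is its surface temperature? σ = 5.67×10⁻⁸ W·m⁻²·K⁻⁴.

Steady state: internal power = radiated power, P = εσA T⁴.
Radiating area A = 2πrL = 7.351×10⁻⁵ m².
T⁴ = P/(εσA) = 152/(0.72·5.67×10⁻⁸·7.351×10⁻⁵) = 5.065×10¹³ K⁴.
T = (5.065×10¹³)^(1/4).

T ≈ 2670 K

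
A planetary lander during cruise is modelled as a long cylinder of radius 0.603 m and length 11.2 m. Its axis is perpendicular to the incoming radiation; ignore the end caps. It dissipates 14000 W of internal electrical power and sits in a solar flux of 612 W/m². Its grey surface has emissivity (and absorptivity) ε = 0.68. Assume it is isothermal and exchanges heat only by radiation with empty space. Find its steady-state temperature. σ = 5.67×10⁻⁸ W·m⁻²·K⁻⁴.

At steady state, absorbed solar power + internal power = radiated power.
Absorbed: α·S·A_cross = 0.68·612·13.51 = 5621 W (cross-section 2rL).
Total input = 5621 + 14000 = 19620 W.
Radiated: εσ·A_surf·T⁴ with A_surf = 2πrL = 42.43 m².
T⁴ = 19620/(0.68·5.67×10⁻⁸·42.43) = 1.199×10¹⁰ K⁴.

T ≈ 331 K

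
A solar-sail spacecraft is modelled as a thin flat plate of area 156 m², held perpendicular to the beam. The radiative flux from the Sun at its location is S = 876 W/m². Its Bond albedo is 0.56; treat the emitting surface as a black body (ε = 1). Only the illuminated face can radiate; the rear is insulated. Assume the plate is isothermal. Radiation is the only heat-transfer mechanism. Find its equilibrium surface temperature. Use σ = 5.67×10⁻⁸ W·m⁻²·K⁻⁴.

At equilibrium, absorbed power = emitted power.
Absorbing cross-section = A = 156.0 m²; emitting surface = A = 156.0 m² (ratio 1).
(1−a)S·A_cross = εσ·A_surf·T⁴  ⇒  T⁴ = (1−a)S/(1σ).
T⁴ = 0.440·876/(1·5.67×10⁻⁸) = 6.798×10⁹ K⁴.
T = (6.798×10⁹)^(1/4).

T ≈ 287 K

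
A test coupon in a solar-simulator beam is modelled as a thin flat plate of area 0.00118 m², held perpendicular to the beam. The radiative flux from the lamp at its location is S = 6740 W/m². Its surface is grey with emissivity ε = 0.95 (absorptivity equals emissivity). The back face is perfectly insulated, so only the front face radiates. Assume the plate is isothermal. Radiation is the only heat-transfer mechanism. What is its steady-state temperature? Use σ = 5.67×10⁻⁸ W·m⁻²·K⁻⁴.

At equilibrium, absorbed power = emitted power.
Absorbing cross-section = A = 0.001180 m²; emitting surface = A = 0.001180 m² (ratio 1).
εS·A_cross = εσ·A_surf·T⁴  ⇒  T⁴ = S/(1σ)   (ε cancels).
T⁴ = 6740/(1·5.67×10⁻⁸) = 1.189×10¹¹ K⁴.
T = (1.189×10¹¹)^(1/4).

T ≈ 587 K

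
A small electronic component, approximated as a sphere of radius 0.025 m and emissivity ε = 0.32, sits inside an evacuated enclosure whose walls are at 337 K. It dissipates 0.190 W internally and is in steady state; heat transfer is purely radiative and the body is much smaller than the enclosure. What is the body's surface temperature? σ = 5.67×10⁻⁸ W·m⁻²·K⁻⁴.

For a small grey body in a large enclosure, net radiated power = εσA(T⁴ − T_w⁴).
Steady state: P = εσA(T⁴ − T_w⁴) with A = 4πr² = 0.007854 m².
T⁴ = P/(εσA) + T_w⁴ = 0.190/(0.32·5.67×10⁻⁸·0.007854) + (337)⁴
    = 1.333×10⁹ + 1.290×10¹⁰ = 1.423×10¹⁰ K⁴.

T ≈ 345 K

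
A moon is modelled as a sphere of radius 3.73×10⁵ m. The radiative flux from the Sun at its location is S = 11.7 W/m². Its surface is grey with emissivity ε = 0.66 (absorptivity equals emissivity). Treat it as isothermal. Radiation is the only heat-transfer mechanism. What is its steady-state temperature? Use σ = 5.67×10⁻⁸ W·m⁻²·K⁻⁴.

At equilibrium, absorbed power = emitted power.
Absorbing cross-section = πr² = 4.371×10¹¹ m²; emitting surface = 4πr² = 1.748×10¹² m² (ratio 4).
εS·A_cross = εσ·A_surf·T⁴  ⇒  T⁴ = S/(4σ)   (ε cancels).
T⁴ = 11.7/(4·5.67×10⁻⁸) = 5.159×10⁷ K⁴.
T = (5.159×10⁷)^(1/4).

T ≈ 84.7 K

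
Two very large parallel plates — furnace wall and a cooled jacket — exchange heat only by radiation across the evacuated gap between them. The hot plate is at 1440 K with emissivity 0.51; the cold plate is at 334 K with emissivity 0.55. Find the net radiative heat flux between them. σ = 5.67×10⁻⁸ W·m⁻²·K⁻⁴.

q ≈ 87500 W/m²

For two infinite grey parallel plates, q = σ(T₁⁴ − T₂⁴)/(1/ε₁ + 1/ε₂ − 1).
T₁⁴ − T₂⁴ = 4.300×10¹² − 1.244×10¹⁰ = 4.287×10¹² K⁴.
1/ε₁ + 1/ε₂ − 1 = 1.961 + 1.818 − 1 = 2.779.
q = 5.67×10⁻⁸ × 4.287×10¹² / 2.779.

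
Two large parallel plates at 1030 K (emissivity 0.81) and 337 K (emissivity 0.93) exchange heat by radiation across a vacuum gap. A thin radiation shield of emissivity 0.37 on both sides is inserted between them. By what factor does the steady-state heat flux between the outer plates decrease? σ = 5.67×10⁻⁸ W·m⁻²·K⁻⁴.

Without shield: q₀ = σΔ(T⁴)/(1/ε₁+1/ε₂−1) with denominator 1.310.
With shield the two gaps are in series; the resistances add: (1/ε₁+1/ε_s−1)+(1/ε_s+1/ε₂−1) = 2.937+2.778 = 5.715.
Heat-flux ratio q₀/q = 5.715/1.310.

factor ≈ 4.36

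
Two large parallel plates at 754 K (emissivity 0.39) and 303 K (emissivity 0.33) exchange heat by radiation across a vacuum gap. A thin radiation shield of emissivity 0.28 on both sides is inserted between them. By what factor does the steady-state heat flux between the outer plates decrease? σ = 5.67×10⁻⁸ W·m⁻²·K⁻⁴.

factor ≈ 2.34

Without shield: q₀ = σΔ(T⁴)/(1/ε₁+1/ε₂−1) with denominator 4.594.
With shield the two gaps are in series; the resistances add: (1/ε₁+1/ε_s−1)+(1/ε_s+1/ε₂−1) = 5.136+5.602 = 10.74.
Heat-flux ratio q₀/q = 10.74/4.594.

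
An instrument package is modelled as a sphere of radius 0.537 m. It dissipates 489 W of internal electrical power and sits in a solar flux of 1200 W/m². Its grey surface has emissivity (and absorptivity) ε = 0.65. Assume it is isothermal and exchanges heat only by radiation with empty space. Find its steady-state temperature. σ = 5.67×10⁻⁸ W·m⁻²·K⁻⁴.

T ≈ 308 K

At steady state, absorbed solar power + internal power = radiated power.
Absorbed: α·S·A_cross = 0.65·1200·0.9059 = 706.6 W (cross-section πr²).
Total input = 706.6 + 489 = 1196 W.
Radiated: εσ·A_surf·T⁴ with A_surf = 4πr² = 3.624 m².
T⁴ = 1196/(0.65·5.67×10⁻⁸·3.624) = 8.952×10⁹ K⁴.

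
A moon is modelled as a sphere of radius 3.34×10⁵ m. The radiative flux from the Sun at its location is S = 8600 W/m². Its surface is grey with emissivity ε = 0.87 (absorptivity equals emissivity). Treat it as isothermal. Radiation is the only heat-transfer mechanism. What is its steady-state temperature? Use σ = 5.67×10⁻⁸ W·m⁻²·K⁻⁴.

At equilibrium, absorbed power = emitted power.
Absorbing cross-section = πr² = 3.505×10¹¹ m²; emitting surface = 4πr² = 1.402×10¹² m² (ratio 4).
εS·A_cross = εσ·A_surf·T⁴  ⇒  T⁴ = S/(4σ)   (ε cancels).
T⁴ = 8600/(4·5.67×10⁻⁸) = 3.792×10¹⁰ K⁴.
T = (3.792×10¹⁰)^(1/4).

T ≈ 441 K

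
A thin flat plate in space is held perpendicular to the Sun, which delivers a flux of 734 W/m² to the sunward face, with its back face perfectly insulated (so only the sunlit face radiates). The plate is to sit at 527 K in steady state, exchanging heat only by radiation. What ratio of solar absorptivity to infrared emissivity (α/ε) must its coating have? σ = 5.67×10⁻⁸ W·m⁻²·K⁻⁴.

Balance: αS·A = εσ·1A·T⁴ ⇒ α/ε = σT⁴/S.
α/ε = 5.67×10⁻⁸·(527)⁴/734 = 5.67×10⁻⁸·7.713×10¹⁰/734.

α/ε ≈ 5.96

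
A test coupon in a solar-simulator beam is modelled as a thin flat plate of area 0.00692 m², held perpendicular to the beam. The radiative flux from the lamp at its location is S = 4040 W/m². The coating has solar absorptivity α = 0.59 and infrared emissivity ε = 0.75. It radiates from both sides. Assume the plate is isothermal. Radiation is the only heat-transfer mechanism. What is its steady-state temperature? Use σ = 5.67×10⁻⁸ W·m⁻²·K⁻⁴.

At equilibrium, absorbed power = emitted power.
Absorbing cross-section = A = 0.006920 m²; emitting surface = 2A = 0.01384 m² (ratio 2).
αS·A_cross = εσ·A_surf·T⁴  ⇒  T⁴ = αS/(ε·2σ).
T⁴ = 0.590·4040/(0.75·2·5.67×10⁻⁸) = 2.803×10¹⁰ K⁴.
T = (2.803×10¹⁰)^(1/4).

T ≈ 409 K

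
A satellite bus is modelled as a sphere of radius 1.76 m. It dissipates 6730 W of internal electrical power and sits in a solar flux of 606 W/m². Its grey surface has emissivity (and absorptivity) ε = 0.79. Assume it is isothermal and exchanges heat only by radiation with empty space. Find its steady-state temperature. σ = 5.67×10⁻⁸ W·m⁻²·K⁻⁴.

At steady state, absorbed solar power + internal power = radiated power.
Absorbed: α·S·A_cross = 0.79·606·9.731 = 4659 W (cross-section πr²).
Total input = 4659 + 6730 = 11390 W.
Radiated: εσ·A_surf·T⁴ with A_surf = 4πr² = 38.93 m².
T⁴ = 11390/(0.79·5.67×10⁻⁸·38.93) = 6.532×10⁹ K⁴.

T ≈ 284 K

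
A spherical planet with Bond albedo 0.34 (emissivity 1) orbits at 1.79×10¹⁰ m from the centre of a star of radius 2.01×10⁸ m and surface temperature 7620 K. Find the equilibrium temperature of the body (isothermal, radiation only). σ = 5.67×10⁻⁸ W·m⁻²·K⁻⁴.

T ≈ 515 K

The star's surface emits σT_*⁴; at distance d the flux is S = σT_*⁴(R_*/d)².
S = 5.67×10⁻⁸·(7620)⁴·(2.01×10⁸/1.79×10¹⁰)² = 24100 W/m².
For an isothermal sphere T⁴ = (1−a)S/(4σ) = 7.014×10¹⁰ K⁴.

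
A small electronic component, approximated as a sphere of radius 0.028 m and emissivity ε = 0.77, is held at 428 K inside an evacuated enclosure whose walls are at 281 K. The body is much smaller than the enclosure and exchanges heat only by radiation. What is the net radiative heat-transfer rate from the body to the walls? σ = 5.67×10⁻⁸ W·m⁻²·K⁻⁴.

P_net ≈ 11.8 W

For a small grey body in a large enclosure: P_net = εσA(T_body⁴ − T_wall⁴).
A = 4πr² = 0.009852 m²; T_body⁴ − T_wall⁴ = 3.356×10¹⁰ − 6.235×10⁹ = 2.732×10¹⁰ K⁴.
|P_net| = 0.77·5.67×10⁻⁸·0.009852·2.732×10¹⁰.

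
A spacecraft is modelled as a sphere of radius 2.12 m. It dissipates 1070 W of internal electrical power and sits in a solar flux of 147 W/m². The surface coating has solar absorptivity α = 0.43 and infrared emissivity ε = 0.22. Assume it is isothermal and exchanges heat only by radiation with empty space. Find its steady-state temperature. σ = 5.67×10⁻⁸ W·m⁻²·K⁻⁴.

At steady state, absorbed solar power + internal power = radiated power.
Absorbed: α·S·A_cross = 0.43·147·14.12 = 892.5 W (cross-section πr²).
Total input = 892.5 + 1070 = 1962 W.
Radiated: εσ·A_surf·T⁴ with A_surf = 4πr² = 56.48 m².
T⁴ = 1962/(0.22·5.67×10⁻⁸·56.48) = 2.786×10⁹ K⁴.

T ≈ 230 K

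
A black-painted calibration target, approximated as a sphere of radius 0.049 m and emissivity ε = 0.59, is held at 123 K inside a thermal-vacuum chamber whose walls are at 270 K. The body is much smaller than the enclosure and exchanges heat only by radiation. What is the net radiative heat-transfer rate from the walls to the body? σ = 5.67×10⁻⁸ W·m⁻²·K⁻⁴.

For a small grey body in a large enclosure: P_net = εσA(T_body⁴ − T_wall⁴).
A = 4πr² = 0.03017 m²; T_body⁴ − T_wall⁴ = 2.289×10⁸ − 5.314×10⁹ = -5.086×10⁹ K⁴.
|P_net| = 0.59·5.67×10⁻⁸·0.03017·5.086×10⁹.

P_net ≈ 5.13 W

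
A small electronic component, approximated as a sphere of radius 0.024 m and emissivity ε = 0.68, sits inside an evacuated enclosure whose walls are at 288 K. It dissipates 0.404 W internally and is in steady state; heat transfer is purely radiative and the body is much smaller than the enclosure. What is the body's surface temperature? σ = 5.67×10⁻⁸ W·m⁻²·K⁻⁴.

For a small grey body in a large enclosure, net radiated power = εσA(T⁴ − T_w⁴).
Steady state: P = εσA(T⁴ − T_w⁴) with A = 4πr² = 0.007238 m².
T⁴ = P/(εσA) + T_w⁴ = 0.404/(0.68·5.67×10⁻⁸·0.007238) + (288)⁴
    = 1.448×10⁹ + 6.880×10⁹ = 8.327×10⁹ K⁴.

T ≈ 302 K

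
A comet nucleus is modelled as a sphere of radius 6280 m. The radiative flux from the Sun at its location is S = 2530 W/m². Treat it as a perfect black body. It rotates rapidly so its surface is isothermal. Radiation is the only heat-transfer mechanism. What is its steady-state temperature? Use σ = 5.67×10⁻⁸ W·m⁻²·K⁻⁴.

At equilibrium, absorbed power = emitted power.
Absorbing cross-section = πr² = 1.239×10⁸ m²; emitting surface = 4πr² = 4.956×10⁸ m² (ratio 4).
S·A_cross = εσ·A_surf·T⁴  ⇒  T⁴ = S/(4σ).
T⁴ = 1.00·2530/(4·5.67×10⁻⁸) = 1.116×10¹⁰ K⁴.
T = (1.116×10¹⁰)^(1/4).

T ≈ 325 K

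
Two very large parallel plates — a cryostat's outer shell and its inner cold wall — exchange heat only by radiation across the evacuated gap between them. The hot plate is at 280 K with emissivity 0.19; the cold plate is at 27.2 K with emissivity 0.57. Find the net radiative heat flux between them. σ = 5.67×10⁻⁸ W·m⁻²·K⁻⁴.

For two infinite grey parallel plates, q = σ(T₁⁴ − T₂⁴)/(1/ε₁ + 1/ε₂ − 1).
T₁⁴ − T₂⁴ = 6.147×10⁹ − 5.474×10⁵ = 6.146×10⁹ K⁴.
1/ε₁ + 1/ε₂ − 1 = 5.263 + 1.754 − 1 = 6.018.
q = 5.67×10⁻⁸ × 6.146×10⁹ / 6.018.

q ≈ 57.9 W/m²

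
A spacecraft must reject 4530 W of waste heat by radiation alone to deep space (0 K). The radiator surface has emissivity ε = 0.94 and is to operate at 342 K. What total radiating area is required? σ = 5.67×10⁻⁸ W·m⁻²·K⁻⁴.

P = εσA T⁴ ⇒ A = P/(εσT⁴).
T⁴ = 1.368×10¹⁰ K⁴.
A = 4530/(0.94 × 5.67×10⁻⁸ × 1.368×10¹⁰).

A ≈ 6.21 m²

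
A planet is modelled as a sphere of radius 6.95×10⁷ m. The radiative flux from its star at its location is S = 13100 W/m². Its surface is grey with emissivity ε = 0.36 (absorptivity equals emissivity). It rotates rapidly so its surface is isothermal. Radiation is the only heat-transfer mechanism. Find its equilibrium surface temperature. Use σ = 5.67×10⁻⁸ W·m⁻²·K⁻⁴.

T ≈ 490 K

At equilibrium, absorbed power = emitted power.
Absorbing cross-section = πr² = 1.517×10¹⁶ m²; emitting surface = 4πr² = 6.070×10¹⁶ m² (ratio 4).
εS·A_cross = εσ·A_surf·T⁴  ⇒  T⁴ = S/(4σ)   (ε cancels).
T⁴ = 13100/(4·5.67×10⁻⁸) = 5.776×10¹⁰ K⁴.
T = (5.776×10¹⁰)^(1/4).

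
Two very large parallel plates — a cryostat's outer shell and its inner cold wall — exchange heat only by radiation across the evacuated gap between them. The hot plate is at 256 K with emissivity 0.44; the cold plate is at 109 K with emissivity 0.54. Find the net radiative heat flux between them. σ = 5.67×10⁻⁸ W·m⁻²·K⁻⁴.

For two infinite grey parallel plates, q = σ(T₁⁴ − T₂⁴)/(1/ε₁ + 1/ε₂ − 1).
T₁⁴ − T₂⁴ = 4.295×10⁹ − 1.412×10⁸ = 4.154×10⁹ K⁴.
1/ε₁ + 1/ε₂ − 1 = 2.273 + 1.852 − 1 = 3.125.
q = 5.67×10⁻⁸ × 4.154×10⁹ / 3.125.

q ≈ 75.4 W/m²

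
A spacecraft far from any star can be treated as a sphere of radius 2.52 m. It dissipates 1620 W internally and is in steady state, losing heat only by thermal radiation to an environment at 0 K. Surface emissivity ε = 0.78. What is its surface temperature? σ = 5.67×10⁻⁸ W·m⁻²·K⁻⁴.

T ≈ 146 K

Steady state: internal power = radiated power, P = εσA T⁴.
Radiating area A = 4πr² = 79.80 m².
T⁴ = P/(εσA) = 1620/(0.78·5.67×10⁻⁸·79.80) = 4.590×10⁸ K⁴.
T = (4.590×10⁸)^(1/4).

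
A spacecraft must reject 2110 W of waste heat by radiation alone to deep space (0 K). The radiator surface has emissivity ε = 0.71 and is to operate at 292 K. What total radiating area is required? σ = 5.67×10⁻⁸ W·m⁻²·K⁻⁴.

A ≈ 7.21 m²

P = εσA T⁴ ⇒ A = P/(εσT⁴).
T⁴ = 7.270×10⁹ K⁴.
A = 2110/(0.71 × 5.67×10⁻⁸ × 7.270×10⁹).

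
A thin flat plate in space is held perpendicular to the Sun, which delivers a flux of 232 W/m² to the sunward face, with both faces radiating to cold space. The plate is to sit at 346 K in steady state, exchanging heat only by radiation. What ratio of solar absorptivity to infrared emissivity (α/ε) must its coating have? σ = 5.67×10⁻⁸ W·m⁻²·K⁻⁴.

α/ε ≈ 7.01

Balance: αS·A = εσ·2A·T⁴ ⇒ α/ε = 2σT⁴/S.
α/ε = 2·5.67×10⁻⁸·(346)⁴/232 = 2·5.67×10⁻⁸·1.433×10¹⁰/232.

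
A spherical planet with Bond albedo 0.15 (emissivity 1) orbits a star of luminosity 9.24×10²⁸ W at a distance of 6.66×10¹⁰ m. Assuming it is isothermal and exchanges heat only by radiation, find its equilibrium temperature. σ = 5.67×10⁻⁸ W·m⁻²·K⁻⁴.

First find the stellar flux at distance d: S = L/(4πd²) = 9.24×10²⁸/(4π·(6.66×10¹⁰)²) = 1.658×10⁶ W/m².
For an isothermal sphere, absorbed (1−a)S·πr² = emitted σ·4πr²·T⁴, so T⁴ = (1−a)S/(4σ).
T⁴ = 0.850·1.658×10⁶/(4·5.67×10⁻⁸) = 6.213×10¹² K⁴.

T ≈ 1580 K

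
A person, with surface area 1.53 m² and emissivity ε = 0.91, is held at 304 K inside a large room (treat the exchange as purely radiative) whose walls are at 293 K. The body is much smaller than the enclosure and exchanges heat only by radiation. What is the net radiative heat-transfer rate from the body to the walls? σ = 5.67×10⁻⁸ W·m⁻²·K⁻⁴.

P_net ≈ 92.4 W

For a small grey body in a large enclosure: P_net = εσA(T_body⁴ − T_wall⁴).
A = 1.53 m²; T_body⁴ − T_wall⁴ = 8.541×10⁹ − 7.370×10⁹ = 1.171×10⁹ K⁴.
|P_net| = 0.91·5.67×10⁻⁸·1.530·1.171×10⁹.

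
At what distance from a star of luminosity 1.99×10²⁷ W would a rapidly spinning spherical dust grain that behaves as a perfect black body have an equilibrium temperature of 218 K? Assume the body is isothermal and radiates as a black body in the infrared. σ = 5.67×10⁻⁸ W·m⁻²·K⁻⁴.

d ≈ 5.56×10¹¹ m

For an isothermal black-emitting sphere, (1−a)S·πr² = σ·4πr²·T⁴ ⇒ S = 4σT⁴/(1−a).
S = 4·5.67×10⁻⁸·(218)⁴/1.00 = 512.2 W/m².
Flux falls as S = L/(4πd²), so d = √(L/(4πS)) = √(1.99×10²⁷/(4π·512.2)).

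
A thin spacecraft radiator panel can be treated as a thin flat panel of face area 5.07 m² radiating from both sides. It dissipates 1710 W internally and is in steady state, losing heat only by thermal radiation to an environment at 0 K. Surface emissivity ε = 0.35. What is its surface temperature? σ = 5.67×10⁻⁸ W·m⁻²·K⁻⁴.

Steady state: internal power = radiated power, P = εσA T⁴.
Radiating area A = 2·5.07 = 10.14 m².
T⁴ = P/(εσA) = 1710/(0.35·5.67×10⁻⁸·10.14) = 8.498×10⁹ K⁴.
T = (8.498×10⁹)^(1/4).

T ≈ 304 K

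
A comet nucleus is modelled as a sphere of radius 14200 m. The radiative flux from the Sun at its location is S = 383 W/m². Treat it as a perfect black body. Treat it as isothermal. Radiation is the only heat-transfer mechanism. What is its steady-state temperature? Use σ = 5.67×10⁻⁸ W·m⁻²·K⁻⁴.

T ≈ 203 K

At equilibrium, absorbed power = emitted power.
Absorbing cross-section = πr² = 6.335×10⁸ m²; emitting surface = 4πr² = 2.534×10⁹ m² (ratio 4).
S·A_cross = εσ·A_surf·T⁴  ⇒  T⁴ = S/(4σ).
T⁴ = 1.00·383/(4·5.67×10⁻⁸) = 1.689×10⁹ K⁴.
T = (1.689×10⁹)^(1/4).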